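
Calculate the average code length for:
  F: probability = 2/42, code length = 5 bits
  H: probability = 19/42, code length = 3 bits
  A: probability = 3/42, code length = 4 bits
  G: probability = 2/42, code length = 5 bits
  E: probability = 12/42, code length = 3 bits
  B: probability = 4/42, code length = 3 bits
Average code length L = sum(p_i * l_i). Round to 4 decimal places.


Weighted contributions p_i * l_i:
  F: (2/42) * 5 = 10/42
  H: (19/42) * 3 = 57/42
  A: (3/42) * 4 = 12/42
  G: (2/42) * 5 = 10/42
  E: (12/42) * 3 = 36/42
  B: (4/42) * 3 = 12/42
Sum = (10 + 57 + 12 + 10 + 36 + 12)/42 = 137/42

L = 137/42 = 3.2619 bits/symbol


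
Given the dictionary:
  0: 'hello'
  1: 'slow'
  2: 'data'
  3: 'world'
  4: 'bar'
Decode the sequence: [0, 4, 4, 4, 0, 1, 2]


Look up each index in the dictionary:
  0 -> 'hello'
  4 -> 'bar'
  4 -> 'bar'
  4 -> 'bar'
  0 -> 'hello'
  1 -> 'slow'
  2 -> 'data'

Decoded: "hello bar bar bar hello slow data"


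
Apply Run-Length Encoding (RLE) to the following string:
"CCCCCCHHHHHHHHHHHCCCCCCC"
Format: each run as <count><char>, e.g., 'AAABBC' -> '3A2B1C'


Scanning runs left to right:
  i=0: run of 'C' x 6 -> '6C'
  i=6: run of 'H' x 11 -> '11H'
  i=17: run of 'C' x 7 -> '7C'

RLE = 6C11H7C


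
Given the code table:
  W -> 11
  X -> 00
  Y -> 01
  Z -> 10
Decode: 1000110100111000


Decoding:
10 -> Z
00 -> X
11 -> W
01 -> Y
00 -> X
11 -> W
10 -> Z
00 -> X


Result: ZXWYXWZX


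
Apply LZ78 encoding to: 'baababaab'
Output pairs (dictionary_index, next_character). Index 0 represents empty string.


LZ78 encoding steps:
Dictionary: {0: ''}
Step 1: w='' (idx 0), next='b' -> output (0, 'b'), add 'b' as idx 1
Step 2: w='' (idx 0), next='a' -> output (0, 'a'), add 'a' as idx 2
Step 3: w='a' (idx 2), next='b' -> output (2, 'b'), add 'ab' as idx 3
Step 4: w='ab' (idx 3), next='a' -> output (3, 'a'), add 'aba' as idx 4
Step 5: w='ab' (idx 3), end of input -> output (3, '')


Encoded: [(0, 'b'), (0, 'a'), (2, 'b'), (3, 'a'), (3, '')]


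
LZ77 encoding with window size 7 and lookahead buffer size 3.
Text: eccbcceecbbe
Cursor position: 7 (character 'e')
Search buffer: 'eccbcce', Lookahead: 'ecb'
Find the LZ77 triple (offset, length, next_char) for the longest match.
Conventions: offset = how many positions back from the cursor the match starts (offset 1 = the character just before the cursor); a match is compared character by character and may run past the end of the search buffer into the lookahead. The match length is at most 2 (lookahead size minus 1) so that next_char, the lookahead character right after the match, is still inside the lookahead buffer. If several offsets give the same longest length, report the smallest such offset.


Try each offset into the search buffer:
  offset=1 (pos 6, char 'e'): match length 1
  offset=2 (pos 5, char 'c'): match length 0
  offset=3 (pos 4, char 'c'): match length 0
  offset=4 (pos 3, char 'b'): match length 0
  offset=5 (pos 2, char 'c'): match length 0
  offset=6 (pos 1, char 'c'): match length 0
  offset=7 (pos 0, char 'e'): match length 2
Longest match has length 2 at offset 7.
next_char = character at position 7 + 2 = 9 -> 'b'

Best match: offset=7, length=2 (matching 'ec' starting at position 0)
LZ77 triple: (7, 2, 'b')


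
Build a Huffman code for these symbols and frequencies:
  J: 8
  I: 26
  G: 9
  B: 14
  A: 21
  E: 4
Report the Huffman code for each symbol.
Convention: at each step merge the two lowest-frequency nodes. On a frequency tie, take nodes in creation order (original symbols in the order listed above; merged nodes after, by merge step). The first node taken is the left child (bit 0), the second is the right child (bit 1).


Huffman tree construction:
Step 1: Merge E(4) + J(8) = 12
Step 2: Merge G(9) + (E+J)(12) = 21
Step 3: Merge B(14) + A(21) = 35
Step 4: Merge (G+(E+J))(21) + I(26) = 47
Step 5: Merge (B+A)(35) + ((G+(E+J))+I)(47) = 82
Read each symbol's code off the tree from the root (left child = 0, right child = 1).

Codes:
  J: 1011 (length 4)
  I: 11 (length 2)
  G: 100 (length 3)
  B: 00 (length 2)
  A: 01 (length 2)
  E: 1010 (length 4)
Average code length: 197/82 = 2.4024 bits/symbol


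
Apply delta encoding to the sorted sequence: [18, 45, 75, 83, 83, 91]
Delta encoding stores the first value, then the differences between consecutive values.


First value: 18
Deltas:
  45 - 18 = 27
  75 - 45 = 30
  83 - 75 = 8
  83 - 83 = 0
  91 - 83 = 8


Delta encoded: [18, 27, 30, 8, 0, 8]


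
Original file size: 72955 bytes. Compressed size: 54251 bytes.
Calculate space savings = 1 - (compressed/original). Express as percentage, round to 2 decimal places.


ratio = compressed/original = 54251/72955 = 0.743623
savings = 1 - ratio = 1 - 0.743623 = 0.256377
as a percentage: 0.256377 * 100 = 25.64%

Space savings = 1 - 54251/72955 = 25.64%


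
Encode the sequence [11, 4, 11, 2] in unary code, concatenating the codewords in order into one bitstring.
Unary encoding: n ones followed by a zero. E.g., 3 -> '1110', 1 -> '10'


Encode each number as n ones followed by a terminating 0:
  11 -> 111111111110 (12 bits)
  4 -> 11110 (5 bits)
  11 -> 111111111110 (12 bits)
  2 -> 110 (3 bits)
Total length = 12 + 5 + 12 + 3 = 32 bits.

Unary([11, 4, 11, 2]) = 11111111111011110111111111110110 (32 bits)


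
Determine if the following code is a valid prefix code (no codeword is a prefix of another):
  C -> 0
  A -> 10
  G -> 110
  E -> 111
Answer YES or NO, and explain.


Checking each pair (does one codeword prefix another?):
  C='0' vs A='10': no prefix
  C='0' vs G='110': no prefix
  C='0' vs E='111': no prefix
  A='10' vs C='0': no prefix
  A='10' vs G='110': no prefix
  A='10' vs E='111': no prefix
  G='110' vs C='0': no prefix
  G='110' vs A='10': no prefix
  G='110' vs E='111': no prefix
  E='111' vs C='0': no prefix
  E='111' vs A='10': no prefix
  E='111' vs G='110': no prefix
No violation found over all pairs.

YES -- this is a valid prefix code. No codeword is a prefix of any other codeword.


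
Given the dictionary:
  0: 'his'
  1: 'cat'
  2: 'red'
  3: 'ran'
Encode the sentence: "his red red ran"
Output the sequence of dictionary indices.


Look up each word in the dictionary:
  'his' -> 0
  'red' -> 2
  'red' -> 2
  'ran' -> 3

Encoded: [0, 2, 2, 3]


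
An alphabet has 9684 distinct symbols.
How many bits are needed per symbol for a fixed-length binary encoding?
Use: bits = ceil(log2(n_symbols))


log2(9684) = 13.2414
Bracket: 2^13 = 8192 < 9684 <= 2^14 = 16384
So ceil(log2(9684)) = 14

bits = ceil(log2(9684)) = ceil(13.2414) = 14 bits


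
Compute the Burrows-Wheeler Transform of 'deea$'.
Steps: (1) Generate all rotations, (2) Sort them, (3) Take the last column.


Rotations (sorted):
  0: $deea -> last char: a
  1: a$dee -> last char: e
  2: deea$ -> last char: $
  3: ea$de -> last char: e
  4: eea$d -> last char: d


BWT = ae$ed


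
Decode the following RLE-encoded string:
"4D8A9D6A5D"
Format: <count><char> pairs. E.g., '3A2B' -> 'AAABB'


Expanding each <count><char> pair:
  4D -> 'DDDD'
  8A -> 'AAAAAAAA'
  9D -> 'DDDDDDDDD'
  6A -> 'AAAAAA'
  5D -> 'DDDDD'

Decoded = DDDDAAAAAAAADDDDDDDDDAAAAAADDDDD


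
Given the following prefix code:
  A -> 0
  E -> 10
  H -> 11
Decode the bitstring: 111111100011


Decoding step by step:
Bits 11 -> H
Bits 11 -> H
Bits 11 -> H
Bits 10 -> E
Bits 0 -> A
Bits 0 -> A
Bits 11 -> H


Decoded message: HHHEAAH


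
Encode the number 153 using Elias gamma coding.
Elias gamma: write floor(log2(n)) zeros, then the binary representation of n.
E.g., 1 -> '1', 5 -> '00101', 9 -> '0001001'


num_bits = floor(log2(153)) + 1 = 8
leading_zeros = num_bits - 1 = 7
binary(153) = 10011001

Elias gamma(153) = '0000000' + '10011001' = 000000010011001 (15 bits)


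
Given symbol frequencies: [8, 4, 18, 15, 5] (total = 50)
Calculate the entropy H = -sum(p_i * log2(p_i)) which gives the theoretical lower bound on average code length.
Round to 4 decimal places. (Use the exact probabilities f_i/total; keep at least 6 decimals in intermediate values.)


Per-symbol terms -p_i * log2(p_i) with p_i = f_i/50:
  p = 8/50 = 0.160000: log2(p) = -2.643856, -p*log2(p) = 0.423017
  p = 4/50 = 0.080000: log2(p) = -3.643856, -p*log2(p) = 0.291508
  p = 18/50 = 0.360000: log2(p) = -1.473931, -p*log2(p) = 0.530615
  p = 15/50 = 0.300000: log2(p) = -1.736966, -p*log2(p) = 0.521090
  p = 5/50 = 0.100000: log2(p) = -3.321928, -p*log2(p) = 0.332193
H = 0.423017 + 0.291508 + 0.530615 + 0.521090 + 0.332193 = 2.098423

H = 2.0984 bits/symbol


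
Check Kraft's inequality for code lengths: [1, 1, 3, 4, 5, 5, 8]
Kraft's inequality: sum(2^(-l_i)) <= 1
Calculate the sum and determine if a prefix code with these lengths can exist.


Sum = 2^(-1) + 2^(-1) + 2^(-3) + 2^(-4) + 2^(-5) + 2^(-5) + 2^(-8)
    = 0.5 + 0.5 + 0.125 + 0.0625 + 0.03125 + 0.03125 + 0.00390625
    = 321/256 = 1.25390625
Since 1.25390625 > 1, Kraft's inequality is NOT satisfied.
A prefix code with these lengths CANNOT exist.

Kraft sum = 1.25390625. Not satisfied.


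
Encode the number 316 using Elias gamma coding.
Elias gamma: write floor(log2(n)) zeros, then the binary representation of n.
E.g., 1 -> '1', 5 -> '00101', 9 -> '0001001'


num_bits = floor(log2(316)) + 1 = 9
leading_zeros = num_bits - 1 = 8
binary(316) = 100111100

Elias gamma(316) = '00000000' + '100111100' = 00000000100111100 (17 bits)


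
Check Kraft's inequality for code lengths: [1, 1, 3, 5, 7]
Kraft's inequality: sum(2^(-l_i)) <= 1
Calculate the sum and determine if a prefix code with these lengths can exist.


Sum = 2^(-1) + 2^(-1) + 2^(-3) + 2^(-5) + 2^(-7)
    = 0.5 + 0.5 + 0.125 + 0.03125 + 0.0078125
    = 149/128 = 1.1640625
Since 1.1640625 > 1, Kraft's inequality is NOT satisfied.
A prefix code with these lengths CANNOT exist.

Kraft sum = 1.1640625. Not satisfied.


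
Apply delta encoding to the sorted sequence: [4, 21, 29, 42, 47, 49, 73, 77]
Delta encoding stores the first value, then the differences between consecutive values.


First value: 4
Deltas:
  21 - 4 = 17
  29 - 21 = 8
  42 - 29 = 13
  47 - 42 = 5
  49 - 47 = 2
  73 - 49 = 24
  77 - 73 = 4


Delta encoded: [4, 17, 8, 13, 5, 2, 24, 4]


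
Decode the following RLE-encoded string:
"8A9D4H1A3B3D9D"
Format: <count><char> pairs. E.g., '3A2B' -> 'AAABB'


Expanding each <count><char> pair:
  8A -> 'AAAAAAAA'
  9D -> 'DDDDDDDDD'
  4H -> 'HHHH'
  1A -> 'A'
  3B -> 'BBB'
  3D -> 'DDD'
  9D -> 'DDDDDDDDD'

Decoded = AAAAAAAADDDDDDDDDHHHHABBBDDDDDDDDDDDD


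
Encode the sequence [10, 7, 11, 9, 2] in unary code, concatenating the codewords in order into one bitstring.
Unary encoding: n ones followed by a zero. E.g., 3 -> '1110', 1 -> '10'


Encode each number as n ones followed by a terminating 0:
  10 -> 11111111110 (11 bits)
  7 -> 11111110 (8 bits)
  11 -> 111111111110 (12 bits)
  9 -> 1111111110 (10 bits)
  2 -> 110 (3 bits)
Total length = 11 + 8 + 12 + 10 + 3 = 44 bits.

Unary([10, 7, 11, 9, 2]) = 11111111110111111101111111111101111111110110 (44 bits)


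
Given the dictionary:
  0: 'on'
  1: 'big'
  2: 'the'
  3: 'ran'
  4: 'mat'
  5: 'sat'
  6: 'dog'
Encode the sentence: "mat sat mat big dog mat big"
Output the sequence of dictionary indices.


Look up each word in the dictionary:
  'mat' -> 4
  'sat' -> 5
  'mat' -> 4
  'big' -> 1
  'dog' -> 6
  'mat' -> 4
  'big' -> 1

Encoded: [4, 5, 4, 1, 6, 4, 1]


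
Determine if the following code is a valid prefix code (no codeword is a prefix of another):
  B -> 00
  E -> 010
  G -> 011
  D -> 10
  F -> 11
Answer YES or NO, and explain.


Checking each pair (does one codeword prefix another?):
  B='00' vs E='010': no prefix
  B='00' vs G='011': no prefix
  B='00' vs D='10': no prefix
  B='00' vs F='11': no prefix
  E='010' vs B='00': no prefix
  E='010' vs G='011': no prefix
  E='010' vs D='10': no prefix
  E='010' vs F='11': no prefix
  G='011' vs B='00': no prefix
  G='011' vs E='010': no prefix
  G='011' vs D='10': no prefix
  G='011' vs F='11': no prefix
  D='10' vs B='00': no prefix
  D='10' vs E='010': no prefix
  D='10' vs G='011': no prefix
  D='10' vs F='11': no prefix
  F='11' vs B='00': no prefix
  F='11' vs E='010': no prefix
  F='11' vs G='011': no prefix
  F='11' vs D='10': no prefix
No violation found over all pairs.

YES -- this is a valid prefix code. No codeword is a prefix of any other codeword.


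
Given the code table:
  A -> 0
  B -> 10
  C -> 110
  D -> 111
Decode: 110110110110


Decoding:
110 -> C
110 -> C
110 -> C
110 -> C


Result: CCCC


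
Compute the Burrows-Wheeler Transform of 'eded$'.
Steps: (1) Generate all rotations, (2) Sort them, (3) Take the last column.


Rotations (sorted):
  0: $eded -> last char: d
  1: d$ede -> last char: e
  2: ded$e -> last char: e
  3: ed$ed -> last char: d
  4: eded$ -> last char: $


BWT = deed$


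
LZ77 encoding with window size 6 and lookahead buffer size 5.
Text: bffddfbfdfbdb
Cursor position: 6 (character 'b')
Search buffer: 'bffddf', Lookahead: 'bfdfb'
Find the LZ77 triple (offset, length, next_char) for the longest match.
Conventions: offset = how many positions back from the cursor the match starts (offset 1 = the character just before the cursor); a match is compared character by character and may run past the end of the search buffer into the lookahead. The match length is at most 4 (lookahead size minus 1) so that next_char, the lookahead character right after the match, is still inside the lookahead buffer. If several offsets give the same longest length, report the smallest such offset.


Try each offset into the search buffer:
  offset=1 (pos 5, char 'f'): match length 0
  offset=2 (pos 4, char 'd'): match length 0
  offset=3 (pos 3, char 'd'): match length 0
  offset=4 (pos 2, char 'f'): match length 0
  offset=5 (pos 1, char 'f'): match length 0
  offset=6 (pos 0, char 'b'): match length 2
Longest match has length 2 at offset 6.
next_char = character at position 6 + 2 = 8 -> 'd'

Best match: offset=6, length=2 (matching 'bf' starting at position 0)
LZ77 triple: (6, 2, 'd')


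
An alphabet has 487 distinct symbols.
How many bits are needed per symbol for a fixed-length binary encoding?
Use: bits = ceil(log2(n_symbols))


log2(487) = 8.9278
Bracket: 2^8 = 256 < 487 <= 2^9 = 512
So ceil(log2(487)) = 9

bits = ceil(log2(487)) = ceil(8.9278) = 9 bits


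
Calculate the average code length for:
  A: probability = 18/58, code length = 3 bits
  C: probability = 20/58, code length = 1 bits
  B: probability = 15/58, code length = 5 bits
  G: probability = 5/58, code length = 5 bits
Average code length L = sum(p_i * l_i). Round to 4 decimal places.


Weighted contributions p_i * l_i:
  A: (18/58) * 3 = 54/58
  C: (20/58) * 1 = 20/58
  B: (15/58) * 5 = 75/58
  G: (5/58) * 5 = 25/58
Sum = (54 + 20 + 75 + 25)/58 = 174/58

L = 174/58 = 3.0000 bits/symbol


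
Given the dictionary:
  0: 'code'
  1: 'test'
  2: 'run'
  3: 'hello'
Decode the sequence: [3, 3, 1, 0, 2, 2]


Look up each index in the dictionary:
  3 -> 'hello'
  3 -> 'hello'
  1 -> 'test'
  0 -> 'code'
  2 -> 'run'
  2 -> 'run'

Decoded: "hello hello test code run run"


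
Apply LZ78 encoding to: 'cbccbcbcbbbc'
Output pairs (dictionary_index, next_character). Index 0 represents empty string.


LZ78 encoding steps:
Dictionary: {0: ''}
Step 1: w='' (idx 0), next='c' -> output (0, 'c'), add 'c' as idx 1
Step 2: w='' (idx 0), next='b' -> output (0, 'b'), add 'b' as idx 2
Step 3: w='c' (idx 1), next='c' -> output (1, 'c'), add 'cc' as idx 3
Step 4: w='b' (idx 2), next='c' -> output (2, 'c'), add 'bc' as idx 4
Step 5: w='bc' (idx 4), next='b' -> output (4, 'b'), add 'bcb' as idx 5
Step 6: w='b' (idx 2), next='b' -> output (2, 'b'), add 'bb' as idx 6
Step 7: w='c' (idx 1), end of input -> output (1, '')


Encoded: [(0, 'c'), (0, 'b'), (1, 'c'), (2, 'c'), (4, 'b'), (2, 'b'), (1, '')]


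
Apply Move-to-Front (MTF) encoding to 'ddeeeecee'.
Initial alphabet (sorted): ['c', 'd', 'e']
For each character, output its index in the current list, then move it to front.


MTF encoding:
'd': index 1 in ['c', 'd', 'e'] -> ['d', 'c', 'e']
'd': index 0 in ['d', 'c', 'e'] -> ['d', 'c', 'e']
'e': index 2 in ['d', 'c', 'e'] -> ['e', 'd', 'c']
'e': index 0 in ['e', 'd', 'c'] -> ['e', 'd', 'c']
'e': index 0 in ['e', 'd', 'c'] -> ['e', 'd', 'c']
'e': index 0 in ['e', 'd', 'c'] -> ['e', 'd', 'c']
'c': index 2 in ['e', 'd', 'c'] -> ['c', 'e', 'd']
'e': index 1 in ['c', 'e', 'd'] -> ['e', 'c', 'd']
'e': index 0 in ['e', 'c', 'd'] -> ['e', 'c', 'd']


Output: [1, 0, 2, 0, 0, 0, 2, 1, 0]


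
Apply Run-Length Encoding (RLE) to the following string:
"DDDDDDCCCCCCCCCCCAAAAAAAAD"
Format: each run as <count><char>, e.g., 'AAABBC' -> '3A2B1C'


Scanning runs left to right:
  i=0: run of 'D' x 6 -> '6D'
  i=6: run of 'C' x 11 -> '11C'
  i=17: run of 'A' x 8 -> '8A'
  i=25: run of 'D' x 1 -> '1D'

RLE = 6D11C8A1D


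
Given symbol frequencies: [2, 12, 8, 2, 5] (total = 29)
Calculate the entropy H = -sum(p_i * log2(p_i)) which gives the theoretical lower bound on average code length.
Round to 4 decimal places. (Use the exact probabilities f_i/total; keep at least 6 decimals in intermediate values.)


Per-symbol terms -p_i * log2(p_i) with p_i = f_i/29:
  p = 2/29 = 0.068966: log2(p) = -3.857981, -p*log2(p) = 0.266068
  p = 12/29 = 0.413793: log2(p) = -1.273018, -p*log2(p) = 0.526766
  p = 8/29 = 0.275862: log2(p) = -1.857981, -p*log2(p) = 0.512546
  p = 2/29 = 0.068966: log2(p) = -3.857981, -p*log2(p) = 0.266068
  p = 5/29 = 0.172414: log2(p) = -2.536053, -p*log2(p) = 0.437251
H = 0.266068 + 0.526766 + 0.512546 + 0.266068 + 0.437251 = 2.008699

H = 2.0087 bits/symbol


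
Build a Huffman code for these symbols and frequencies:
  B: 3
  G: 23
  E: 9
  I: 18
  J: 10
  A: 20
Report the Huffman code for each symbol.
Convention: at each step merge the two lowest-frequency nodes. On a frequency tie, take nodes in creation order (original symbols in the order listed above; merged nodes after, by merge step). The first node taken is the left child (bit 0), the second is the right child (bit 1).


Huffman tree construction:
Step 1: Merge B(3) + E(9) = 12
Step 2: Merge J(10) + (B+E)(12) = 22
Step 3: Merge I(18) + A(20) = 38
Step 4: Merge (J+(B+E))(22) + G(23) = 45
Step 5: Merge (I+A)(38) + ((J+(B+E))+G)(45) = 83
Read each symbol's code off the tree from the root (left child = 0, right child = 1).

Codes:
  B: 1010 (length 4)
  G: 11 (length 2)
  E: 1011 (length 4)
  I: 00 (length 2)
  J: 100 (length 3)
  A: 01 (length 2)
Average code length: 200/83 = 2.4096 bits/symbol


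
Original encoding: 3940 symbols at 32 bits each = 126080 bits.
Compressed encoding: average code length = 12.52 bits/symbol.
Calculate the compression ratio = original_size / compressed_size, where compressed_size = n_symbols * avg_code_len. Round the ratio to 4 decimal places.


original_size = n_symbols * orig_bits = 3940 * 32 = 126080 bits
compressed_size = n_symbols * avg_code_len = 3940 * 12.52 = 49328.8 bits
ratio = original_size / compressed_size = 126080 / 49328.8 = 2.5559

Compression ratio = 2.5559


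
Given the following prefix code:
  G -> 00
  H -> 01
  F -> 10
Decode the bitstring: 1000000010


Decoding step by step:
Bits 10 -> F
Bits 00 -> G
Bits 00 -> G
Bits 00 -> G
Bits 10 -> F


Decoded message: FGGGF


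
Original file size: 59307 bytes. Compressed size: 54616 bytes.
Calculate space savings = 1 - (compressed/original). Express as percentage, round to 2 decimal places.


ratio = compressed/original = 54616/59307 = 0.920903
savings = 1 - ratio = 1 - 0.920903 = 0.079097
as a percentage: 0.079097 * 100 = 7.91%

Space savings = 1 - 54616/59307 = 7.91%


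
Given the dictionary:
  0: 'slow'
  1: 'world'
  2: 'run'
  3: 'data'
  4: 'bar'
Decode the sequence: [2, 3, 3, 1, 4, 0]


Look up each index in the dictionary:
  2 -> 'run'
  3 -> 'data'
  3 -> 'data'
  1 -> 'world'
  4 -> 'bar'
  0 -> 'slow'

Decoded: "run data data world bar slow"


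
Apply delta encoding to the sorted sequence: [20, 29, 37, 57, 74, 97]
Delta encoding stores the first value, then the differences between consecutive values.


First value: 20
Deltas:
  29 - 20 = 9
  37 - 29 = 8
  57 - 37 = 20
  74 - 57 = 17
  97 - 74 = 23


Delta encoded: [20, 9, 8, 20, 17, 23]


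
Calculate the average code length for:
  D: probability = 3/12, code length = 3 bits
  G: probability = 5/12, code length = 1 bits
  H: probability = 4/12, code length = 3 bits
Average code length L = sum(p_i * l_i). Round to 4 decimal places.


Weighted contributions p_i * l_i:
  D: (3/12) * 3 = 9/12
  G: (5/12) * 1 = 5/12
  H: (4/12) * 3 = 12/12
Sum = (9 + 5 + 12)/12 = 26/12

L = 26/12 = 2.1667 bits/symbol


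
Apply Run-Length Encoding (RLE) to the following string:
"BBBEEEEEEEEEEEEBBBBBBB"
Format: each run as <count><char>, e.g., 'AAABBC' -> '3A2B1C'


Scanning runs left to right:
  i=0: run of 'B' x 3 -> '3B'
  i=3: run of 'E' x 12 -> '12E'
  i=15: run of 'B' x 7 -> '7B'

RLE = 3B12E7B


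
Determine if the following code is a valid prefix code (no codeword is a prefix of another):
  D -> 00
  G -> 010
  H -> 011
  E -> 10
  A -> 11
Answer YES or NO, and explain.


Checking each pair (does one codeword prefix another?):
  D='00' vs G='010': no prefix
  D='00' vs H='011': no prefix
  D='00' vs E='10': no prefix
  D='00' vs A='11': no prefix
  G='010' vs D='00': no prefix
  G='010' vs H='011': no prefix
  G='010' vs E='10': no prefix
  G='010' vs A='11': no prefix
  H='011' vs D='00': no prefix
  H='011' vs G='010': no prefix
  H='011' vs E='10': no prefix
  H='011' vs A='11': no prefix
  E='10' vs D='00': no prefix
  E='10' vs G='010': no prefix
  E='10' vs H='011': no prefix
  E='10' vs A='11': no prefix
  A='11' vs D='00': no prefix
  A='11' vs G='010': no prefix
  A='11' vs H='011': no prefix
  A='11' vs E='10': no prefix
No violation found over all pairs.

YES -- this is a valid prefix code. No codeword is a prefix of any other codeword.


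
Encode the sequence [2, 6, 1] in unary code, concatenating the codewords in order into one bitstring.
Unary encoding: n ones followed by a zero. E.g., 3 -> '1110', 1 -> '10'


Encode each number as n ones followed by a terminating 0:
  2 -> 110 (3 bits)
  6 -> 1111110 (7 bits)
  1 -> 10 (2 bits)
Total length = 3 + 7 + 2 = 12 bits.

Unary([2, 6, 1]) = 110111111010 (12 bits)


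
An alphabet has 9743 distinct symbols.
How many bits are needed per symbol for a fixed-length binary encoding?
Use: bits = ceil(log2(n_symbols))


log2(9743) = 13.2502
Bracket: 2^13 = 8192 < 9743 <= 2^14 = 16384
So ceil(log2(9743)) = 14

bits = ceil(log2(9743)) = ceil(13.2502) = 14 bits


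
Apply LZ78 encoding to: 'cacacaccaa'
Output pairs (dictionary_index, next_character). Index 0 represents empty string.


LZ78 encoding steps:
Dictionary: {0: ''}
Step 1: w='' (idx 0), next='c' -> output (0, 'c'), add 'c' as idx 1
Step 2: w='' (idx 0), next='a' -> output (0, 'a'), add 'a' as idx 2
Step 3: w='c' (idx 1), next='a' -> output (1, 'a'), add 'ca' as idx 3
Step 4: w='ca' (idx 3), next='c' -> output (3, 'c'), add 'cac' as idx 4
Step 5: w='ca' (idx 3), next='a' -> output (3, 'a'), add 'caa' as idx 5


Encoded: [(0, 'c'), (0, 'a'), (1, 'a'), (3, 'c'), (3, 'a')]


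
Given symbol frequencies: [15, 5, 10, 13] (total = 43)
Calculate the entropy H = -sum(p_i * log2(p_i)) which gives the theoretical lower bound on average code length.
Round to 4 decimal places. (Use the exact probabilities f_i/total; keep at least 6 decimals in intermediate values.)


Per-symbol terms -p_i * log2(p_i) with p_i = f_i/43:
  p = 15/43 = 0.348837: log2(p) = -1.519374, -p*log2(p) = 0.530014
  p = 5/43 = 0.116279: log2(p) = -3.104337, -p*log2(p) = 0.360969
  p = 10/43 = 0.232558: log2(p) = -2.104337, -p*log2(p) = 0.489381
  p = 13/43 = 0.302326: log2(p) = -1.725825, -p*log2(p) = 0.521761
H = 0.530014 + 0.360969 + 0.489381 + 0.521761 = 1.902125

H = 1.9021 bits/symbol


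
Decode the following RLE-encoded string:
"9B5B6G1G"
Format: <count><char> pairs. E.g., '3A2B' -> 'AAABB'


Expanding each <count><char> pair:
  9B -> 'BBBBBBBBB'
  5B -> 'BBBBB'
  6G -> 'GGGGGG'
  1G -> 'G'

Decoded = BBBBBBBBBBBBBBGGGGGGG


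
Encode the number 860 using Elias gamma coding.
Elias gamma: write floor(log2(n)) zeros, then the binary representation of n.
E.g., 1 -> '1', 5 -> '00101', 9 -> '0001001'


num_bits = floor(log2(860)) + 1 = 10
leading_zeros = num_bits - 1 = 9
binary(860) = 1101011100

Elias gamma(860) = '000000000' + '1101011100' = 0000000001101011100 (19 bits)


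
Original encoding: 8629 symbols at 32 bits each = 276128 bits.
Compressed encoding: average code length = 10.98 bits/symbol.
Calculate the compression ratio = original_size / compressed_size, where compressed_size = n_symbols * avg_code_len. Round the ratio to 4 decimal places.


original_size = n_symbols * orig_bits = 8629 * 32 = 276128 bits
compressed_size = n_symbols * avg_code_len = 8629 * 10.98 = 94746.42 bits
ratio = original_size / compressed_size = 276128 / 94746.42 = 2.9144

Compression ratio = 2.9144


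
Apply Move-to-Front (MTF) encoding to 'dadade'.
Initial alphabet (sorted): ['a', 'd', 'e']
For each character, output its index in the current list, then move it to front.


MTF encoding:
'd': index 1 in ['a', 'd', 'e'] -> ['d', 'a', 'e']
'a': index 1 in ['d', 'a', 'e'] -> ['a', 'd', 'e']
'd': index 1 in ['a', 'd', 'e'] -> ['d', 'a', 'e']
'a': index 1 in ['d', 'a', 'e'] -> ['a', 'd', 'e']
'd': index 1 in ['a', 'd', 'e'] -> ['d', 'a', 'e']
'e': index 2 in ['d', 'a', 'e'] -> ['e', 'd', 'a']


Output: [1, 1, 1, 1, 1, 2]


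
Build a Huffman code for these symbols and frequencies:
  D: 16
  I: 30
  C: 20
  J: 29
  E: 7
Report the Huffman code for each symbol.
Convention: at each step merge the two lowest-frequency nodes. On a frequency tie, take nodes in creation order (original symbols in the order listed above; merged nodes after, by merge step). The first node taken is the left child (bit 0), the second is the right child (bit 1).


Huffman tree construction:
Step 1: Merge E(7) + D(16) = 23
Step 2: Merge C(20) + (E+D)(23) = 43
Step 3: Merge J(29) + I(30) = 59
Step 4: Merge (C+(E+D))(43) + (J+I)(59) = 102
Read each symbol's code off the tree from the root (left child = 0, right child = 1).

Codes:
  D: 011 (length 3)
  I: 11 (length 2)
  C: 00 (length 2)
  J: 10 (length 2)
  E: 010 (length 3)
Average code length: 227/102 = 2.2255 bits/symbol


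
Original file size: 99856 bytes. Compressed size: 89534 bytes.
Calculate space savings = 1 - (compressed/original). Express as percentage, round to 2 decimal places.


ratio = compressed/original = 89534/99856 = 0.896631
savings = 1 - ratio = 1 - 0.896631 = 0.103369
as a percentage: 0.103369 * 100 = 10.34%

Space savings = 1 - 89534/99856 = 10.34%


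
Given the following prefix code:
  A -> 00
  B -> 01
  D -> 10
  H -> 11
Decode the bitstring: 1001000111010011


Decoding step by step:
Bits 10 -> D
Bits 01 -> B
Bits 00 -> A
Bits 01 -> B
Bits 11 -> H
Bits 01 -> B
Bits 00 -> A
Bits 11 -> H


Decoded message: DBABHBAH


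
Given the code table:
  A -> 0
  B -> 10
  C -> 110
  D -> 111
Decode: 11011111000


Decoding:
110 -> C
111 -> D
110 -> C
0 -> A
0 -> A


Result: CDCAA


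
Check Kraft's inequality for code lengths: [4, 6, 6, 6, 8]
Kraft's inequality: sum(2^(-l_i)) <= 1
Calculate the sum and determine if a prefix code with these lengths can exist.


Sum = 2^(-4) + 2^(-6) + 2^(-6) + 2^(-6) + 2^(-8)
    = 0.0625 + 0.015625 + 0.015625 + 0.015625 + 0.00390625
    = 29/256 = 0.11328125
Since 0.11328125 <= 1, Kraft's inequality IS satisfied.
A prefix code with these lengths CAN exist.

Kraft sum = 0.11328125. Satisfied.


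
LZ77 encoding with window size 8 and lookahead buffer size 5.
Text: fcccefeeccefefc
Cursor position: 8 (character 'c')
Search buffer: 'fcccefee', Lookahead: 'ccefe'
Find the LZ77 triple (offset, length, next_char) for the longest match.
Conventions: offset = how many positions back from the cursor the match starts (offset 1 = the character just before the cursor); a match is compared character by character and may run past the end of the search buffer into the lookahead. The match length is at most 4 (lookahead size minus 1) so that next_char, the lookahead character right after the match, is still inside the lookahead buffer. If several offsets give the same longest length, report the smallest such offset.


Try each offset into the search buffer:
  offset=1 (pos 7, char 'e'): match length 0
  offset=2 (pos 6, char 'e'): match length 0
  offset=3 (pos 5, char 'f'): match length 0
  offset=4 (pos 4, char 'e'): match length 0
  offset=5 (pos 3, char 'c'): match length 1
  offset=6 (pos 2, char 'c'): match length 4
  offset=7 (pos 1, char 'c'): match length 2
  offset=8 (pos 0, char 'f'): match length 0
Longest match has length 4 at offset 6.
next_char = character at position 8 + 4 = 12 -> 'e'

Best match: offset=6, length=4 (matching 'ccef' starting at position 2)
LZ77 triple: (6, 4, 'e')


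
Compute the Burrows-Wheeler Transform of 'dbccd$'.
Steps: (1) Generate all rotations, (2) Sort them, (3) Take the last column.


Rotations (sorted):
  0: $dbccd -> last char: d
  1: bccd$d -> last char: d
  2: ccd$db -> last char: b
  3: cd$dbc -> last char: c
  4: d$dbcc -> last char: c
  5: dbccd$ -> last char: $


BWT = ddbcc$


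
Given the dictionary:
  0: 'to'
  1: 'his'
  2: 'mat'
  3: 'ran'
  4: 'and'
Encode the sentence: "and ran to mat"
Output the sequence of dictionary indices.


Look up each word in the dictionary:
  'and' -> 4
  'ran' -> 3
  'to' -> 0
  'mat' -> 2

Encoded: [4, 3, 0, 2]


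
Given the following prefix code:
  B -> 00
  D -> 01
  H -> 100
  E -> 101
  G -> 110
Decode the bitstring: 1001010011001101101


Decoding step by step:
Bits 100 -> H
Bits 101 -> E
Bits 00 -> B
Bits 110 -> G
Bits 01 -> D
Bits 101 -> E
Bits 101 -> E


Decoded message: HEBGDEE


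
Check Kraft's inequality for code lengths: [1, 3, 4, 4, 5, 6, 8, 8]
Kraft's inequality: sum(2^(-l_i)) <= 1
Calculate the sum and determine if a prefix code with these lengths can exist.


Sum = 2^(-1) + 2^(-3) + 2^(-4) + 2^(-4) + 2^(-5) + 2^(-6) + 2^(-8) + 2^(-8)
    = 0.5 + 0.125 + 0.0625 + 0.0625 + 0.03125 + 0.015625 + 0.00390625 + 0.00390625
    = 206/256 = 0.8046875
Since 0.8046875 <= 1, Kraft's inequality IS satisfied.
A prefix code with these lengths CAN exist.

Kraft sum = 0.8046875. Satisfied.


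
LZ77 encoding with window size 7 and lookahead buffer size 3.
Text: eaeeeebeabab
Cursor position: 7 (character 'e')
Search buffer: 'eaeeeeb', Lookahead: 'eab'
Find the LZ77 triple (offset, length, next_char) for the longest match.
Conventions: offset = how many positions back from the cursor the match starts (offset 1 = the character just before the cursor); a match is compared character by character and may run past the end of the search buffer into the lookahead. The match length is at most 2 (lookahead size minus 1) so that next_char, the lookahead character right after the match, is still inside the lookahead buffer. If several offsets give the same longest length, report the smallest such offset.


Try each offset into the search buffer:
  offset=1 (pos 6, char 'b'): match length 0
  offset=2 (pos 5, char 'e'): match length 1
  offset=3 (pos 4, char 'e'): match length 1
  offset=4 (pos 3, char 'e'): match length 1
  offset=5 (pos 2, char 'e'): match length 1
  offset=6 (pos 1, char 'a'): match length 0
  offset=7 (pos 0, char 'e'): match length 2
Longest match has length 2 at offset 7.
next_char = character at position 7 + 2 = 9 -> 'b'

Best match: offset=7, length=2 (matching 'ea' starting at position 0)
LZ77 triple: (7, 2, 'b')


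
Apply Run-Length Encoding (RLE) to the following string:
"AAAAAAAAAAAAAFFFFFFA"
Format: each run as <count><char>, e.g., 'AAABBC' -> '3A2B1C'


Scanning runs left to right:
  i=0: run of 'A' x 13 -> '13A'
  i=13: run of 'F' x 6 -> '6F'
  i=19: run of 'A' x 1 -> '1A'

RLE = 13A6F1A


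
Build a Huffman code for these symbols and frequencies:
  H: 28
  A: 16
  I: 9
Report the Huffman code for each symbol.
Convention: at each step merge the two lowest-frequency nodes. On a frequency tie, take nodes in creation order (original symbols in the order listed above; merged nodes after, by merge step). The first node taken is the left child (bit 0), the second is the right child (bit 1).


Huffman tree construction:
Step 1: Merge I(9) + A(16) = 25
Step 2: Merge (I+A)(25) + H(28) = 53
Read each symbol's code off the tree from the root (left child = 0, right child = 1).

Codes:
  H: 1 (length 1)
  A: 01 (length 2)
  I: 00 (length 2)
Average code length: 78/53 = 1.4717 bits/symbol


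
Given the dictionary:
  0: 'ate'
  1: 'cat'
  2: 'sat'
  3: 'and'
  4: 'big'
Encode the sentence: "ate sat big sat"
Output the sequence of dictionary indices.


Look up each word in the dictionary:
  'ate' -> 0
  'sat' -> 2
  'big' -> 4
  'sat' -> 2

Encoded: [0, 2, 4, 2]


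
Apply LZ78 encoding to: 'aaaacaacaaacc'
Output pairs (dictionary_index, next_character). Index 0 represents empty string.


LZ78 encoding steps:
Dictionary: {0: ''}
Step 1: w='' (idx 0), next='a' -> output (0, 'a'), add 'a' as idx 1
Step 2: w='a' (idx 1), next='a' -> output (1, 'a'), add 'aa' as idx 2
Step 3: w='a' (idx 1), next='c' -> output (1, 'c'), add 'ac' as idx 3
Step 4: w='aa' (idx 2), next='c' -> output (2, 'c'), add 'aac' as idx 4
Step 5: w='aa' (idx 2), next='a' -> output (2, 'a'), add 'aaa' as idx 5
Step 6: w='' (idx 0), next='c' -> output (0, 'c'), add 'c' as idx 6
Step 7: w='c' (idx 6), end of input -> output (6, '')


Encoded: [(0, 'a'), (1, 'a'), (1, 'c'), (2, 'c'), (2, 'a'), (0, 'c'), (6, '')]


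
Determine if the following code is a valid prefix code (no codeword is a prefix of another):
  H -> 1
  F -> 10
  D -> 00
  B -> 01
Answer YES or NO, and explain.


Checking each pair (does one codeword prefix another?):
  H='1' vs F='10': prefix -- VIOLATION

NO -- this is NOT a valid prefix code. H (1) is a prefix of F (10).


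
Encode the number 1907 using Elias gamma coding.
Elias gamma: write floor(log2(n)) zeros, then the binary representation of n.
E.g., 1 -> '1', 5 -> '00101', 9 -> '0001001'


num_bits = floor(log2(1907)) + 1 = 11
leading_zeros = num_bits - 1 = 10
binary(1907) = 11101110011

Elias gamma(1907) = '0000000000' + '11101110011' = 000000000011101110011 (21 bits)


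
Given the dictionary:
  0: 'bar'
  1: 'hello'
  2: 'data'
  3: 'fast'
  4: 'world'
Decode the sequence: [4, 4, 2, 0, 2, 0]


Look up each index in the dictionary:
  4 -> 'world'
  4 -> 'world'
  2 -> 'data'
  0 -> 'bar'
  2 -> 'data'
  0 -> 'bar'

Decoded: "world world data bar data bar"


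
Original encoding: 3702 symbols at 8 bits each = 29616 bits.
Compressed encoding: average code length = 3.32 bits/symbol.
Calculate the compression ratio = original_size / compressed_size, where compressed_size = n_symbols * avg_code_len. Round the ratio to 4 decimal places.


original_size = n_symbols * orig_bits = 3702 * 8 = 29616 bits
compressed_size = n_symbols * avg_code_len = 3702 * 3.32 = 12290.64 bits
ratio = original_size / compressed_size = 29616 / 12290.64 = 2.4096

Compression ratio = 2.4096


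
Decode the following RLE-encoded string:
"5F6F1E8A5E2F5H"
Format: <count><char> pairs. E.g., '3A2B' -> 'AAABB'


Expanding each <count><char> pair:
  5F -> 'FFFFF'
  6F -> 'FFFFFF'
  1E -> 'E'
  8A -> 'AAAAAAAA'
  5E -> 'EEEEE'
  2F -> 'FF'
  5H -> 'HHHHH'

Decoded = FFFFFFFFFFFEAAAAAAAAEEEEEFFHHHHH


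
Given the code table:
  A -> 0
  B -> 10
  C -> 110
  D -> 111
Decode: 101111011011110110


Decoding:
10 -> B
111 -> D
10 -> B
110 -> C
111 -> D
10 -> B
110 -> C


Result: BDBCDBC


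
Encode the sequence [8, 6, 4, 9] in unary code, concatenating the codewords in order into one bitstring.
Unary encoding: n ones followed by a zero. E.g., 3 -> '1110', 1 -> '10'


Encode each number as n ones followed by a terminating 0:
  8 -> 111111110 (9 bits)
  6 -> 1111110 (7 bits)
  4 -> 11110 (5 bits)
  9 -> 1111111110 (10 bits)
Total length = 9 + 7 + 5 + 10 = 31 bits.

Unary([8, 6, 4, 9]) = 1111111101111110111101111111110 (31 bits)


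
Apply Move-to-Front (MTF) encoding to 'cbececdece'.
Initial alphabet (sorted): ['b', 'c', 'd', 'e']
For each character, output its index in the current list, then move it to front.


MTF encoding:
'c': index 1 in ['b', 'c', 'd', 'e'] -> ['c', 'b', 'd', 'e']
'b': index 1 in ['c', 'b', 'd', 'e'] -> ['b', 'c', 'd', 'e']
'e': index 3 in ['b', 'c', 'd', 'e'] -> ['e', 'b', 'c', 'd']
'c': index 2 in ['e', 'b', 'c', 'd'] -> ['c', 'e', 'b', 'd']
'e': index 1 in ['c', 'e', 'b', 'd'] -> ['e', 'c', 'b', 'd']
'c': index 1 in ['e', 'c', 'b', 'd'] -> ['c', 'e', 'b', 'd']
'd': index 3 in ['c', 'e', 'b', 'd'] -> ['d', 'c', 'e', 'b']
'e': index 2 in ['d', 'c', 'e', 'b'] -> ['e', 'd', 'c', 'b']
'c': index 2 in ['e', 'd', 'c', 'b'] -> ['c', 'e', 'd', 'b']
'e': index 1 in ['c', 'e', 'd', 'b'] -> ['e', 'c', 'd', 'b']


Output: [1, 1, 3, 2, 1, 1, 3, 2, 2, 1]


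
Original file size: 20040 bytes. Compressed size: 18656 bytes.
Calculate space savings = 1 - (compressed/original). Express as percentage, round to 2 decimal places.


ratio = compressed/original = 18656/20040 = 0.930938
savings = 1 - ratio = 1 - 0.930938 = 0.069062
as a percentage: 0.069062 * 100 = 6.91%

Space savings = 1 - 18656/20040 = 6.91%


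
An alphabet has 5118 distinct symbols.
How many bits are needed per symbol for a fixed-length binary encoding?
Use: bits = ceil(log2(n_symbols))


log2(5118) = 12.3214
Bracket: 2^12 = 4096 < 5118 <= 2^13 = 8192
So ceil(log2(5118)) = 13

bits = ceil(log2(5118)) = ceil(12.3214) = 13 bits


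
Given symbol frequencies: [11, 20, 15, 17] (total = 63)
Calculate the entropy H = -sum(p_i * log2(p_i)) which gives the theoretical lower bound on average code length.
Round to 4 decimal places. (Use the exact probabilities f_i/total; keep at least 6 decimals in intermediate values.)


Per-symbol terms -p_i * log2(p_i) with p_i = f_i/63:
  p = 11/63 = 0.174603: log2(p) = -2.517848, -p*log2(p) = 0.439624
  p = 20/63 = 0.317460: log2(p) = -1.655352, -p*log2(p) = 0.525509
  p = 15/63 = 0.238095: log2(p) = -2.070389, -p*log2(p) = 0.492950
  p = 17/63 = 0.269841: log2(p) = -1.889817, -p*log2(p) = 0.509951
H = 0.439624 + 0.525509 + 0.492950 + 0.509951 = 1.968034

H = 1.968 bits/symbol


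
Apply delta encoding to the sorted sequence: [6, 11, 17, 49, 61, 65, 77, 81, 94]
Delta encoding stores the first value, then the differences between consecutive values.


First value: 6
Deltas:
  11 - 6 = 5
  17 - 11 = 6
  49 - 17 = 32
  61 - 49 = 12
  65 - 61 = 4
  77 - 65 = 12
  81 - 77 = 4
  94 - 81 = 13


Delta encoded: [6, 5, 6, 32, 12, 4, 12, 4, 13]


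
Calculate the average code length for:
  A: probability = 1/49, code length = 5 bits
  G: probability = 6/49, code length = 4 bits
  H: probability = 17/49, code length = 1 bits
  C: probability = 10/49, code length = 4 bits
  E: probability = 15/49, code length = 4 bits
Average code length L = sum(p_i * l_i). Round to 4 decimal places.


Weighted contributions p_i * l_i:
  A: (1/49) * 5 = 5/49
  G: (6/49) * 4 = 24/49
  H: (17/49) * 1 = 17/49
  C: (10/49) * 4 = 40/49
  E: (15/49) * 4 = 60/49
Sum = (5 + 24 + 17 + 40 + 60)/49 = 146/49

L = 146/49 = 2.9796 bits/symbol


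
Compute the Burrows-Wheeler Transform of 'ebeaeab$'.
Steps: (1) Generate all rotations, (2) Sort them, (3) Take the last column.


Rotations (sorted):
  0: $ebeaeab -> last char: b
  1: ab$ebeae -> last char: e
  2: aeab$ebe -> last char: e
  3: b$ebeaea -> last char: a
  4: beaeab$e -> last char: e
  5: eab$ebea -> last char: a
  6: eaeab$eb -> last char: b
  7: ebeaeab$ -> last char: $


BWT = beeaeab$


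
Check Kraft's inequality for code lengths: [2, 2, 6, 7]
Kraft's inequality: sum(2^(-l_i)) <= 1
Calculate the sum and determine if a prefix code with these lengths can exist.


Sum = 2^(-2) + 2^(-2) + 2^(-6) + 2^(-7)
    = 0.25 + 0.25 + 0.015625 + 0.0078125
    = 67/128 = 0.5234375
Since 0.5234375 <= 1, Kraft's inequality IS satisfied.
A prefix code with these lengths CAN exist.

Kraft sum = 0.5234375. Satisfied.


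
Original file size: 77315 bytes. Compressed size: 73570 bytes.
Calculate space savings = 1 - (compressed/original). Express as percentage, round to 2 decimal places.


ratio = compressed/original = 73570/77315 = 0.951562
savings = 1 - ratio = 1 - 0.951562 = 0.048438
as a percentage: 0.048438 * 100 = 4.84%

Space savings = 1 - 73570/77315 = 4.84%
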